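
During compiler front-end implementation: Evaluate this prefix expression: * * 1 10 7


Parsing prefix expression: * * 1 10 7
Step 1: Innermost operation '* 1 10'
  1 * 10 = 10
Step 2: Outer operation '* [10] 7'
  10 * 7 = 70

70


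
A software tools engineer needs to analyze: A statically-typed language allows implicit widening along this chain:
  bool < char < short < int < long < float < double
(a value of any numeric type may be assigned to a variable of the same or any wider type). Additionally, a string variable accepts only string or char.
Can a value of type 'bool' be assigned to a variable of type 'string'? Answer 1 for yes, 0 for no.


Target variable type: string
Source value type: bool
Rule: string accepts only {string, char}
  source 'bool' in {string, char}? No
Result: 0

0


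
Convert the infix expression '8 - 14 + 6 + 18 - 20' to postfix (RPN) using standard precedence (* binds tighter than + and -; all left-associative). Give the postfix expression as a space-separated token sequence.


Applying the shunting-yard algorithm:
  Operand 8 -> output
  Push '-' onto operator stack -> op-stack: [-]
  Operand 14 -> output
  See '+' (prec 1); top '-' (prec 1) >= it -> pop '-' to output
  Push '+' onto operator stack -> op-stack: [+]
  Operand 6 -> output
  See '+' (prec 1); top '+' (prec 1) >= it -> pop '+' to output
  Push '+' onto operator stack -> op-stack: [+]
  Operand 18 -> output
  See '-' (prec 1); top '+' (prec 1) >= it -> pop '+' to output
  Push '-' onto operator stack -> op-stack: [-]
  Operand 20 -> output
  End of input: pop '-' to output
Postfix result: 8 14 - 6 + 18 + 20 -

8 14 - 6 + 18 + 20 -


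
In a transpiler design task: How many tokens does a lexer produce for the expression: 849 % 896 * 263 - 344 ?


Scanning '849 % 896 * 263 - 344'
Token 1: '849' -> integer_literal
Token 2: '%' -> operator
Token 3: '896' -> integer_literal
Token 4: '*' -> operator
Token 5: '263' -> integer_literal
Token 6: '-' -> operator
Token 7: '344' -> integer_literal
Total tokens: 7

7


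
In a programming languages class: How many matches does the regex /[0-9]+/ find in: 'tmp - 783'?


Pattern: /[0-9]+/ (int literals)
Input: 'tmp - 783'
Scanning for matches:
  Match 1: '783'
Total matches: 1

1


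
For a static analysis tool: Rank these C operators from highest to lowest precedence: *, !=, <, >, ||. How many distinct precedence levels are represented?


Looking up precedence for each operator:
  * -> precedence 6
  != -> precedence 3
  < -> precedence 4
  > -> precedence 4
  || -> precedence 1
Sorted highest to lowest: *, <, >, !=, ||
Distinct precedence values: [6, 4, 3, 1]
Number of distinct levels: 4

4


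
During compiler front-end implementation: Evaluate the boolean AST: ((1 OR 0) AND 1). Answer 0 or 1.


Step 1: Evaluate inner node
  1 OR 0 = 1
Step 2: Evaluate root node
  1 AND 1 = 1

1


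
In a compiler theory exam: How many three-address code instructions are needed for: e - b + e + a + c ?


Expression: e - b + e + a + c
Generating three-address code (respecting * over +/- precedence):
  Instruction 1: t1 = e - b
  Instruction 2: t2 = t1 + e
  Instruction 3: t3 = t2 + a
  Instruction 4: t4 = t3 + c
Total instructions: 4

4


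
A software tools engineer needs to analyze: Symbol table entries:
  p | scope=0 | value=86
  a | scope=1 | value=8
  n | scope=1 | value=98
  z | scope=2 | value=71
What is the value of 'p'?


Searching symbol table for 'p':
  p | scope=0 | value=86 <- MATCH
  a | scope=1 | value=8
  n | scope=1 | value=98
  z | scope=2 | value=71
Found 'p' at scope 0 with value 86

86


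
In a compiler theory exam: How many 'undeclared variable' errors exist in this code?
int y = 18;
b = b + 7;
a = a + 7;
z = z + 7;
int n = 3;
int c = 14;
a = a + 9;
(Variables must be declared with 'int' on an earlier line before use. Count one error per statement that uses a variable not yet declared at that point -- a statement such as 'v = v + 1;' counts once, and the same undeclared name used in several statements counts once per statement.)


Scanning code line by line:
  Line 1: declare 'y' -> declared = ['y']
  Line 2: use 'b' -> ERROR (undeclared)
  Line 3: use 'a' -> ERROR (undeclared)
  Line 4: use 'z' -> ERROR (undeclared)
  Line 5: declare 'n' -> declared = ['n', 'y']
  Line 6: declare 'c' -> declared = ['c', 'n', 'y']
  Line 7: use 'a' -> ERROR (undeclared)
Total undeclared variable errors: 4

4


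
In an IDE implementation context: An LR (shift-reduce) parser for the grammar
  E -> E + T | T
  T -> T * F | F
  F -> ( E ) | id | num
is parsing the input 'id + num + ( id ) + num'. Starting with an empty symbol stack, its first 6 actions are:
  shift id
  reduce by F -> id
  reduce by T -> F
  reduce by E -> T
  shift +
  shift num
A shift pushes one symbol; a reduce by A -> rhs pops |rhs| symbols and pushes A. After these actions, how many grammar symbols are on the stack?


Tracking the symbol stack through each action:
  Action 1: shift 'id' : push -> stack = [id] (size 1)
  Action 2: reduce by F -> id : pop 1, push F -> stack = [F] (size 1)
  Action 3: reduce by T -> F : pop 1, push T -> stack = [T] (size 1)
  Action 4: reduce by E -> T : pop 1, push E -> stack = [E] (size 1)
  Action 5: shift '+' : push -> stack = [E, +] (size 2)
  Action 6: shift 'num' : push -> stack = [E, +, num] (size 3)
Final stack size: 3

3


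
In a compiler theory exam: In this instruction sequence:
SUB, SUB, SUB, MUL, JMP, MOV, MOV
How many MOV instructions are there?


Scanning instruction sequence for MOV:
  Position 1: SUB
  Position 2: SUB
  Position 3: SUB
  Position 4: MUL
  Position 5: JMP
  Position 6: MOV <- MATCH
  Position 7: MOV <- MATCH
Matches at positions: [6, 7]
Total MOV count: 2

2


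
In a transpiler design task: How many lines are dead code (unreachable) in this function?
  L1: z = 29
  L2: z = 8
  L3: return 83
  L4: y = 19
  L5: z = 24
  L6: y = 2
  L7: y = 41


Analyzing control flow:
  L1: reachable (before return)
  L2: reachable (before return)
  L3: reachable (return statement)
  L4: DEAD (after return at L3)
  L5: DEAD (after return at L3)
  L6: DEAD (after return at L3)
  L7: DEAD (after return at L3)
Return at L3, total lines = 7
Dead lines: L4 through L7
Count: 4

4


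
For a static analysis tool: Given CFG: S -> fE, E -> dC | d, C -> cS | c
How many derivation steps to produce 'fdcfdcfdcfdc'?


Grammar: S -> fE, E -> dC | d, C -> cS | c
Deriving 'fdcfdcfdcfdc':
Step 1: S -> fE => fE
Step 2: E -> dC => fdC
Step 3: C -> cS => fdcS
Step 4: S -> fE => fdcfE
Step 5: E -> dC => fdcfdC
Step 6: C -> cS => fdcfdcS
Step 7: S -> fE => fdcfdcfE
Step 8: E -> dC => fdcfdcfdC
Step 9: C -> cS => fdcfdcfdcS
Step 10: S -> fE => fdcfdcfdcfE
Step 11: E -> dC => fdcfdcfdcfdC
Step 12: C -> c => fdcfdcfdcfdc
Total derivation steps: 12

12


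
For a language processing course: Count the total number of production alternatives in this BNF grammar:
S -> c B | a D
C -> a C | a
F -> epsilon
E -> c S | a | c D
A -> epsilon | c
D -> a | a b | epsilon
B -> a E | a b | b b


Counting alternatives per rule:
  S: 2 alternative(s)
  C: 2 alternative(s)
  F: 1 alternative(s)
  E: 3 alternative(s)
  A: 2 alternative(s)
  D: 3 alternative(s)
  B: 3 alternative(s)
Sum: 2 + 2 + 1 + 3 + 2 + 3 + 3 = 16

16


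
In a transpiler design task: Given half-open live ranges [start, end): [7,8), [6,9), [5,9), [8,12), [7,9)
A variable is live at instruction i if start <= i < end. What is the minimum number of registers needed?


Live ranges:
  Var0: [7, 8)
  Var1: [6, 9)
  Var2: [5, 9)
  Var3: [8, 12)
  Var4: [7, 9)
Sweep-line events (position, delta, active):
  pos=5 start -> active=1
  pos=6 start -> active=2
  pos=7 start -> active=3
  pos=7 start -> active=4
  pos=8 end -> active=3
  pos=8 start -> active=4
  pos=9 end -> active=3
  pos=9 end -> active=2
  pos=9 end -> active=1
  pos=12 end -> active=0
Maximum simultaneous active: 4
Minimum registers needed: 4

4


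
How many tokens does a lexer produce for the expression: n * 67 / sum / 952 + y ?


Scanning 'n * 67 / sum / 952 + y'
Token 1: 'n' -> identifier
Token 2: '*' -> operator
Token 3: '67' -> integer_literal
Token 4: '/' -> operator
Token 5: 'sum' -> identifier
Token 6: '/' -> operator
Token 7: '952' -> integer_literal
Token 8: '+' -> operator
Token 9: 'y' -> identifier
Total tokens: 9

9


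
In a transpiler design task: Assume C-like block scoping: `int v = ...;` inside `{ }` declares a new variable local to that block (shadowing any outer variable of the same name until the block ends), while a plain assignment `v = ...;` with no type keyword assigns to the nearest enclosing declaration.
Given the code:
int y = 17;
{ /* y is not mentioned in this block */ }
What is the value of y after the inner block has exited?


Analyzing scoping rules:
Outer scope: declares y = 17
Inner block: y is neither redeclared nor assigned -> unchanged
After the block -> 17
Result: 17

17


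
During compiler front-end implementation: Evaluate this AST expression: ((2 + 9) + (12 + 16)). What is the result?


Expression: ((2 + 9) + (12 + 16))
Evaluating step by step:
  2 + 9 = 11
  12 + 16 = 28
  11 + 28 = 39
Result: 39

39


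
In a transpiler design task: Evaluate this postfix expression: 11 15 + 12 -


Processing tokens left to right:
Push 11, Push 15
Pop 11 and 15, compute 11 + 15 = 26, push 26
Push 12
Pop 26 and 12, compute 26 - 12 = 14, push 14
Stack result: 14

14


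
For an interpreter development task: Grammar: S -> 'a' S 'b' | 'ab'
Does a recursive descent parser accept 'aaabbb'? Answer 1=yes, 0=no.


Grammar accepts strings of the form a^n b^n (n >= 1)
Word: 'aaabbb'
Counting: 3 a's and 3 b's
Check: 3 == 3? Yes
Derivation (S -> aSb applied 2 time(s), then S -> ab): S => aSb => aaSbb => aaabbb
Accepted

1


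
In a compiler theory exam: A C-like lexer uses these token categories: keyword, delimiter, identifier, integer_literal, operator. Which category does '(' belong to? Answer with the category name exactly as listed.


Token: '('
Checking categories:
  identifier: no
  integer_literal: no
  operator: no
  keyword: no
  delimiter: YES
Category: delimiter

delimiter


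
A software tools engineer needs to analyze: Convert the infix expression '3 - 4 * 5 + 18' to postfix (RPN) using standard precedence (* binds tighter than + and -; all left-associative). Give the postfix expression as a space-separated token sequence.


Applying the shunting-yard algorithm:
  Operand 3 -> output
  Push '-' onto operator stack -> op-stack: [-]
  Operand 4 -> output
  Push '*' onto operator stack -> op-stack: [-, *]
  Operand 5 -> output
  See '+' (prec 1); top '*' (prec 2) >= it -> pop '*' to output
  See '+' (prec 1); top '-' (prec 1) >= it -> pop '-' to output
  Push '+' onto operator stack -> op-stack: [+]
  Operand 18 -> output
  End of input: pop '+' to output
Postfix result: 3 4 5 * - 18 +

3 4 5 * - 18 +


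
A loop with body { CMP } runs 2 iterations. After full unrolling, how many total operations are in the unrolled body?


Loop body operations: CMP (1 op per iteration)
Unrolling 2 iterations:
  Iteration 1: CMP (1 ops)
  Iteration 2: CMP (1 ops)
Total: 2 iterations * 1 ops/iter = 2 operations

2


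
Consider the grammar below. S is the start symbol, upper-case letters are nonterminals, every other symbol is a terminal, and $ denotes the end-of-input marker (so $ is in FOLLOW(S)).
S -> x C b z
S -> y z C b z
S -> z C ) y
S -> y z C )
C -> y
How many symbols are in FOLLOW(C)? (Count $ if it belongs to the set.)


S is the start symbol and does not occur in any rule body, so FOLLOW(S) = {$}.
Examining every occurrence of C in a rule body:
  S -> x C b z : C is followed by terminal 'b' -> add 'b'
  S -> y z C b z : C is followed by terminal 'b' -> add 'b' (already in the set)
  S -> z C ) y : C is followed by terminal ')' -> add ')'
  S -> y z C ) : C is followed by terminal ')' -> add ')' (already in the set)
  C -> y : C does not occur in the body -> contributes nothing
FOLLOW(C) = {), b}
Count: 2

2


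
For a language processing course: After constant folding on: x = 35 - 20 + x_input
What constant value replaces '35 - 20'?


Identifying constant sub-expression:
  Original: x = 35 - 20 + x_input
  35 and 20 are both compile-time constants
  Evaluating: 35 - 20 = 15
  After folding: x = 15 + x_input

15


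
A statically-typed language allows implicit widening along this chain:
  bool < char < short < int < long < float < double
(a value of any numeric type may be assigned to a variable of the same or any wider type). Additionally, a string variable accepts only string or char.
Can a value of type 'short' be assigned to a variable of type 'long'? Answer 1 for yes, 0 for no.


Target variable type: long
Source value type: short
Numeric ranks: short=2, long=4
Widening allowed iff rank(source) <= rank(target): 2 <= 4? Yes
Result: 1

1


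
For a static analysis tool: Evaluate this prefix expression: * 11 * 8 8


Parsing prefix expression: * 11 * 8 8
Step 1: Innermost operation '* 8 8'
  8 * 8 = 64
Step 2: Outer operation '* 11 [64]'
  11 * 64 = 704

704


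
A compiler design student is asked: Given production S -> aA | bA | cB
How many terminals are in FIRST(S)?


Production: S -> aA | bA | cB
Examining each alternative for leading terminals:
  S -> aA : first terminal = 'a'
  S -> bA : first terminal = 'b'
  S -> cB : first terminal = 'c'
FIRST(S) = {a, b, c}
Count: 3

3


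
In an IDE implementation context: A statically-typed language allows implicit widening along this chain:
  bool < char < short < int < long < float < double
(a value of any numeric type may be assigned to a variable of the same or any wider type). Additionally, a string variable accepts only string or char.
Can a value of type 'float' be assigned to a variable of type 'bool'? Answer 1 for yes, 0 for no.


Target variable type: bool
Source value type: float
Numeric ranks: float=5, bool=0
Widening allowed iff rank(source) <= rank(target): 5 <= 0? No
Result: 0

0


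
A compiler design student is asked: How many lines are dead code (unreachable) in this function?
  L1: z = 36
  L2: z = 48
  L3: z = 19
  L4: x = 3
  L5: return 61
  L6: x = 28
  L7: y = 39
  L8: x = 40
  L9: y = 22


Analyzing control flow:
  L1: reachable (before return)
  L2: reachable (before return)
  L3: reachable (before return)
  L4: reachable (before return)
  L5: reachable (return statement)
  L6: DEAD (after return at L5)
  L7: DEAD (after return at L5)
  L8: DEAD (after return at L5)
  L9: DEAD (after return at L5)
Return at L5, total lines = 9
Dead lines: L6 through L9
Count: 4

4


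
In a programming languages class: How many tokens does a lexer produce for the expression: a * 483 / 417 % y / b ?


Scanning 'a * 483 / 417 % y / b'
Token 1: 'a' -> identifier
Token 2: '*' -> operator
Token 3: '483' -> integer_literal
Token 4: '/' -> operator
Token 5: '417' -> integer_literal
Token 6: '%' -> operator
Token 7: 'y' -> identifier
Token 8: '/' -> operator
Token 9: 'b' -> identifier
Total tokens: 9

9


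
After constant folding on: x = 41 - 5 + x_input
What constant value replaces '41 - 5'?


Identifying constant sub-expression:
  Original: x = 41 - 5 + x_input
  41 and 5 are both compile-time constants
  Evaluating: 41 - 5 = 36
  After folding: x = 36 + x_input

36


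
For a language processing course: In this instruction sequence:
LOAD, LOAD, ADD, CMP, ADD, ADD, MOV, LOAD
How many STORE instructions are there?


Scanning instruction sequence for STORE:
  Position 1: LOAD
  Position 2: LOAD
  Position 3: ADD
  Position 4: CMP
  Position 5: ADD
  Position 6: ADD
  Position 7: MOV
  Position 8: LOAD
Matches at positions: []
Total STORE count: 0

0


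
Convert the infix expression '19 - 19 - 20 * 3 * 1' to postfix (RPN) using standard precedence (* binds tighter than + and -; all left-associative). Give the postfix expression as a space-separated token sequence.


Applying the shunting-yard algorithm:
  Operand 19 -> output
  Push '-' onto operator stack -> op-stack: [-]
  Operand 19 -> output
  See '-' (prec 1); top '-' (prec 1) >= it -> pop '-' to output
  Push '-' onto operator stack -> op-stack: [-]
  Operand 20 -> output
  Push '*' onto operator stack -> op-stack: [-, *]
  Operand 3 -> output
  See '*' (prec 2); top '*' (prec 2) >= it -> pop '*' to output
  Push '*' onto operator stack -> op-stack: [-, *]
  Operand 1 -> output
  End of input: pop '*' to output
  End of input: pop '-' to output
Postfix result: 19 19 - 20 3 * 1 * -

19 19 - 20 3 * 1 * -


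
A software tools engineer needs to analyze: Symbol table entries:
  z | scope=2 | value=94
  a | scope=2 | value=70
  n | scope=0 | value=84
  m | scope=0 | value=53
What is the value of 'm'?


Searching symbol table for 'm':
  z | scope=2 | value=94
  a | scope=2 | value=70
  n | scope=0 | value=84
  m | scope=0 | value=53 <- MATCH
Found 'm' at scope 0 with value 53

53


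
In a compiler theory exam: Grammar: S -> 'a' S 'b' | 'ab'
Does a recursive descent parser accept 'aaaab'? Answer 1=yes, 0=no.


Grammar accepts strings of the form a^n b^n (n >= 1)
Word: 'aaaab'
Counting: 4 a's and 1 b's
Check: 4 == 1? No
Mismatch: a-count != b-count
Rejected

0


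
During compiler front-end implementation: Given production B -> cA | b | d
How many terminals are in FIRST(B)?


Production: B -> cA | b | d
Examining each alternative for leading terminals:
  B -> cA : first terminal = 'c'
  B -> b : first terminal = 'b'
  B -> d : first terminal = 'd'
FIRST(B) = {b, c, d}
Count: 3

3


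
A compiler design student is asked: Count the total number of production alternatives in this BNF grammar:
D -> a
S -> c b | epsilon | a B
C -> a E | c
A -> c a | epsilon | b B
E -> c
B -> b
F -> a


Counting alternatives per rule:
  D: 1 alternative(s)
  S: 3 alternative(s)
  C: 2 alternative(s)
  A: 3 alternative(s)
  E: 1 alternative(s)
  B: 1 alternative(s)
  F: 1 alternative(s)
Sum: 1 + 3 + 2 + 3 + 1 + 1 + 1 = 12

12


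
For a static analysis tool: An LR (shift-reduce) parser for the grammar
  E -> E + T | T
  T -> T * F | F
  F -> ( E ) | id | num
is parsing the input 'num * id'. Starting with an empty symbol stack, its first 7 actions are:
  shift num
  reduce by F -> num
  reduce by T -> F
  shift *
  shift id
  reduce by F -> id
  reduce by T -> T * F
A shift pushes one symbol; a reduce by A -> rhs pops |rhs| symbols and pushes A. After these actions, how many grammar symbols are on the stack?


Tracking the symbol stack through each action:
  Action 1: shift 'num' : push -> stack = [num] (size 1)
  Action 2: reduce by F -> num : pop 1, push F -> stack = [F] (size 1)
  Action 3: reduce by T -> F : pop 1, push T -> stack = [T] (size 1)
  Action 4: shift '*' : push -> stack = [T, *] (size 2)
  Action 5: shift 'id' : push -> stack = [T, *, id] (size 3)
  Action 6: reduce by F -> id : pop 1, push F -> stack = [T, *, F] (size 3)
  Action 7: reduce by T -> T * F : pop 3, push T -> stack = [T] (size 1)
Final stack size: 1

1


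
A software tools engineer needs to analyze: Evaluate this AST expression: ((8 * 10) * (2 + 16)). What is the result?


Expression: ((8 * 10) * (2 + 16))
Evaluating step by step:
  8 * 10 = 80
  2 + 16 = 18
  80 * 18 = 1440
Result: 1440

1440


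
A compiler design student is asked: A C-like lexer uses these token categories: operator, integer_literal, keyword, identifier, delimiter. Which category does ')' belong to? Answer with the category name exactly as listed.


Token: ')'
Checking categories:
  identifier: no
  integer_literal: no
  operator: no
  keyword: no
  delimiter: YES
Category: delimiter

delimiter


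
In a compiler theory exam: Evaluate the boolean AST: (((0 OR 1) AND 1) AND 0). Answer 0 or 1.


Step 1: Evaluate inner node
  0 OR 1 = 1
Step 2: Evaluate next node
  1 AND 1 = 1
Step 3: Evaluate root node
  1 AND 0 = 0

0


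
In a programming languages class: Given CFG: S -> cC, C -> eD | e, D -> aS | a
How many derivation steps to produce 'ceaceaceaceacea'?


Grammar: S -> cC, C -> eD | e, D -> aS | a
Deriving 'ceaceaceaceacea':
Step 1: S -> cC => cC
Step 2: C -> eD => ceD
Step 3: D -> aS => ceaS
Step 4: S -> cC => ceacC
Step 5: C -> eD => ceaceD
Step 6: D -> aS => ceaceaS
Step 7: S -> cC => ceaceacC
Step 8: C -> eD => ceaceaceD
Step 9: D -> aS => ceaceaceaS
Step 10: S -> cC => ceaceaceacC
Step 11: C -> eD => ceaceaceaceD
Step 12: D -> aS => ceaceaceaceaS
Step 13: S -> cC => ceaceaceaceacC
Step 14: C -> eD => ceaceaceaceaceD
Step 15: D -> a => ceaceaceaceacea
Total derivation steps: 15

15


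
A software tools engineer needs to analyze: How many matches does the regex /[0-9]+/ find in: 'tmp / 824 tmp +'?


Pattern: /[0-9]+/ (int literals)
Input: 'tmp / 824 tmp +'
Scanning for matches:
  Match 1: '824'
Total matches: 1

1


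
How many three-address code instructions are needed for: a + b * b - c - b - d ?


Expression: a + b * b - c - b - d
Generating three-address code (respecting * over +/- precedence):
  Instruction 1: t1 = b * b
  Instruction 2: t2 = a + t1
  Instruction 3: t3 = t2 - c
  Instruction 4: t4 = t3 - b
  Instruction 5: t5 = t4 - d
Total instructions: 5

5


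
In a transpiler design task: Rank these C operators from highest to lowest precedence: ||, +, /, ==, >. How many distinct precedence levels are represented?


Looking up precedence for each operator:
  || -> precedence 1
  + -> precedence 5
  / -> precedence 6
  == -> precedence 3
  > -> precedence 4
Sorted highest to lowest: /, +, >, ==, ||
Distinct precedence values: [6, 5, 4, 3, 1]
Number of distinct levels: 5

5


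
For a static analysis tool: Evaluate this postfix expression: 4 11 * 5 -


Processing tokens left to right:
Push 4, Push 11
Pop 4 and 11, compute 4 * 11 = 44, push 44
Push 5
Pop 44 and 5, compute 44 - 5 = 39, push 39
Stack result: 39

39


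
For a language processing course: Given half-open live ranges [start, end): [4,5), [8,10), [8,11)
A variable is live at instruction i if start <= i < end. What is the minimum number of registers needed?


Live ranges:
  Var0: [4, 5)
  Var1: [8, 10)
  Var2: [8, 11)
Sweep-line events (position, delta, active):
  pos=4 start -> active=1
  pos=5 end -> active=0
  pos=8 start -> active=1
  pos=8 start -> active=2
  pos=10 end -> active=1
  pos=11 end -> active=0
Maximum simultaneous active: 2
Minimum registers needed: 2

2


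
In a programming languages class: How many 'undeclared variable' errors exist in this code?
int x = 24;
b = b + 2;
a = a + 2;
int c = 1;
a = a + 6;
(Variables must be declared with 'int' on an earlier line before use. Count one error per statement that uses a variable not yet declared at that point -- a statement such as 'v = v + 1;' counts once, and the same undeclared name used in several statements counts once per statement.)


Scanning code line by line:
  Line 1: declare 'x' -> declared = ['x']
  Line 2: use 'b' -> ERROR (undeclared)
  Line 3: use 'a' -> ERROR (undeclared)
  Line 4: declare 'c' -> declared = ['c', 'x']
  Line 5: use 'a' -> ERROR (undeclared)
Total undeclared variable errors: 3

3


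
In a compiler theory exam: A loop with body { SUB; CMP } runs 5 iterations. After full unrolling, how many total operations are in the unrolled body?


Loop body operations: SUB, CMP (2 ops per iteration)
Unrolling 5 iterations:
  Iteration 1: SUB, CMP (2 ops)
  Iteration 2: SUB, CMP (2 ops)
  Iteration 3: SUB, CMP (2 ops)
  Iteration 4: SUB, CMP (2 ops)
  Iteration 5: SUB, CMP (2 ops)
Total: 5 iterations * 2 ops/iter = 10 operations

10


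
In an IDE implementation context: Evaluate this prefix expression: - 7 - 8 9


Parsing prefix expression: - 7 - 8 9
Step 1: Innermost operation '- 8 9'
  8 - 9 = -1
Step 2: Outer operation '- 7 [-1]'
  7 - -1 = 8

8


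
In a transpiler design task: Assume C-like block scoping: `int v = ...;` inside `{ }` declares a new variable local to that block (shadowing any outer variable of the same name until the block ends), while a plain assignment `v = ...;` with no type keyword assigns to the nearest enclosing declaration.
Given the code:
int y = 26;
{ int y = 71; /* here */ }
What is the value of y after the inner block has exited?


Analyzing scoping rules:
Outer scope: declares y = 26
Inner block: 'int y = 71;' declares a NEW y that shadows the outer one
When the block exits the inner y goes out of scope; the outer y was never modified -> 26
Result: 26

26


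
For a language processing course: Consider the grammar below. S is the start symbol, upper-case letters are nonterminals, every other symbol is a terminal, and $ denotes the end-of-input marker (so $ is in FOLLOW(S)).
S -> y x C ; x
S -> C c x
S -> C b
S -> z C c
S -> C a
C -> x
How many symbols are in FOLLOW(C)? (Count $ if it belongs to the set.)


S is the start symbol and does not occur in any rule body, so FOLLOW(S) = {$}.
Examining every occurrence of C in a rule body:
  S -> y x C ; x : C is followed by terminal ';' -> add ';'
  S -> C c x : C is followed by terminal 'c' -> add 'c'
  S -> C b : C is followed by terminal 'b' -> add 'b'
  S -> z C c : C is followed by terminal 'c' -> add 'c' (already in the set)
  S -> C a : C is followed by terminal 'a' -> add 'a'
  C -> x : C does not occur in the body -> contributes nothing
FOLLOW(C) = {;, a, b, c}
Count: 4

4


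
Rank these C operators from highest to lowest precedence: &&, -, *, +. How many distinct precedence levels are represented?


Looking up precedence for each operator:
  && -> precedence 2
  - -> precedence 5
  * -> precedence 6
  + -> precedence 5
Sorted highest to lowest: *, -, +, &&
Distinct precedence values: [6, 5, 2]
Number of distinct levels: 3

3


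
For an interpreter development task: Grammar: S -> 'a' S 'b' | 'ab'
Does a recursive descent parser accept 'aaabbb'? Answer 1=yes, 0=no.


Grammar accepts strings of the form a^n b^n (n >= 1)
Word: 'aaabbb'
Counting: 3 a's and 3 b's
Check: 3 == 3? Yes
Derivation (S -> aSb applied 2 time(s), then S -> ab): S => aSb => aaSbb => aaabbb
Accepted

1


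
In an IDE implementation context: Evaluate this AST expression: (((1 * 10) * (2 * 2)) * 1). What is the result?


Expression: (((1 * 10) * (2 * 2)) * 1)
Evaluating step by step:
  1 * 10 = 10
  2 * 2 = 4
  10 * 4 = 40
  40 * 1 = 40
Result: 40

40


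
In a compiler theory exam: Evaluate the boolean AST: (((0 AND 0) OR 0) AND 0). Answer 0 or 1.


Step 1: Evaluate inner node
  0 AND 0 = 0
Step 2: Evaluate next node
  0 OR 0 = 0
Step 3: Evaluate root node
  0 AND 0 = 0

0


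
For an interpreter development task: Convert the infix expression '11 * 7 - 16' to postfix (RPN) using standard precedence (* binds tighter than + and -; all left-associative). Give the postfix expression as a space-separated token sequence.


Applying the shunting-yard algorithm:
  Operand 11 -> output
  Push '*' onto operator stack -> op-stack: [*]
  Operand 7 -> output
  See '-' (prec 1); top '*' (prec 2) >= it -> pop '*' to output
  Push '-' onto operator stack -> op-stack: [-]
  Operand 16 -> output
  End of input: pop '-' to output
Postfix result: 11 7 * 16 -

11 7 * 16 -


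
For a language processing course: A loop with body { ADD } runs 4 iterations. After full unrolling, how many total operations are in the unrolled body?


Loop body operations: ADD (1 op per iteration)
Unrolling 4 iterations:
  Iteration 1: ADD (1 ops)
  Iteration 2: ADD (1 ops)
  Iteration 3: ADD (1 ops)
  Iteration 4: ADD (1 ops)
Total: 4 iterations * 1 ops/iter = 4 operations

4


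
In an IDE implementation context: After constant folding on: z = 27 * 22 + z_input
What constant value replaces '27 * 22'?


Identifying constant sub-expression:
  Original: z = 27 * 22 + z_input
  27 and 22 are both compile-time constants
  Evaluating: 27 * 22 = 594
  After folding: z = 594 + z_input

594


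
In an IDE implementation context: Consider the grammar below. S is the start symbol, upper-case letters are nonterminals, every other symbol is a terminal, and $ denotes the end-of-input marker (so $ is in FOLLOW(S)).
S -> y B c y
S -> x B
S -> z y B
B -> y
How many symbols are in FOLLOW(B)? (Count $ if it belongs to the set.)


S is the start symbol and does not occur in any rule body, so FOLLOW(S) = {$}.
Examining every occurrence of B in a rule body:
  S -> y B c y : B is followed by terminal 'c' -> add 'c'
  S -> x B : B is at the right end -> add FOLLOW(S) = {$}
  S -> z y B : B is at the right end -> add FOLLOW(S) = {$} (already in the set)
  B -> y : B does not occur in the body -> contributes nothing
FOLLOW(B) = {c, $}
Count: 2

2


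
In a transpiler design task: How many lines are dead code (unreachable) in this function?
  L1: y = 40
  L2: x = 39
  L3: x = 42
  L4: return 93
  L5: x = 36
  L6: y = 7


Analyzing control flow:
  L1: reachable (before return)
  L2: reachable (before return)
  L3: reachable (before return)
  L4: reachable (return statement)
  L5: DEAD (after return at L4)
  L6: DEAD (after return at L4)
Return at L4, total lines = 6
Dead lines: L5 through L6
Count: 2

2


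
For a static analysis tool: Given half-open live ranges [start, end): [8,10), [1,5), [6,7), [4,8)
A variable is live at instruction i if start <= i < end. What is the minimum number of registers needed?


Live ranges:
  Var0: [8, 10)
  Var1: [1, 5)
  Var2: [6, 7)
  Var3: [4, 8)
Sweep-line events (position, delta, active):
  pos=1 start -> active=1
  pos=4 start -> active=2
  pos=5 end -> active=1
  pos=6 start -> active=2
  pos=7 end -> active=1
  pos=8 end -> active=0
  pos=8 start -> active=1
  pos=10 end -> active=0
Maximum simultaneous active: 2
Minimum registers needed: 2

2


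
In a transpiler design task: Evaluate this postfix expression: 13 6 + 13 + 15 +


Processing tokens left to right:
Push 13, Push 6
Pop 13 and 6, compute 13 + 6 = 19, push 19
Push 13
Pop 19 and 13, compute 19 + 13 = 32, push 32
Push 15
Pop 32 and 15, compute 32 + 15 = 47, push 47
Stack result: 47

47


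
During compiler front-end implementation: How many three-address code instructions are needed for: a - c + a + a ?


Expression: a - c + a + a
Generating three-address code (respecting * over +/- precedence):
  Instruction 1: t1 = a - c
  Instruction 2: t2 = t1 + a
  Instruction 3: t3 = t2 + a
Total instructions: 3

3


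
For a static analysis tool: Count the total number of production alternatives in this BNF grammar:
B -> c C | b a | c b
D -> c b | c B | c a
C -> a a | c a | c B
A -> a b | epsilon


Counting alternatives per rule:
  B: 3 alternative(s)
  D: 3 alternative(s)
  C: 3 alternative(s)
  A: 2 alternative(s)
Sum: 3 + 3 + 3 + 2 = 11

11


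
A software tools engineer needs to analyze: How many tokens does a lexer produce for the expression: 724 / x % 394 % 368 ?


Scanning '724 / x % 394 % 368'
Token 1: '724' -> integer_literal
Token 2: '/' -> operator
Token 3: 'x' -> identifier
Token 4: '%' -> operator
Token 5: '394' -> integer_literal
Token 6: '%' -> operator
Token 7: '368' -> integer_literal
Total tokens: 7

7


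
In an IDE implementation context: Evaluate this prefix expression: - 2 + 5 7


Parsing prefix expression: - 2 + 5 7
Step 1: Innermost operation '+ 5 7'
  5 + 7 = 12
Step 2: Outer operation '- 2 [12]'
  2 - 12 = -10

-10


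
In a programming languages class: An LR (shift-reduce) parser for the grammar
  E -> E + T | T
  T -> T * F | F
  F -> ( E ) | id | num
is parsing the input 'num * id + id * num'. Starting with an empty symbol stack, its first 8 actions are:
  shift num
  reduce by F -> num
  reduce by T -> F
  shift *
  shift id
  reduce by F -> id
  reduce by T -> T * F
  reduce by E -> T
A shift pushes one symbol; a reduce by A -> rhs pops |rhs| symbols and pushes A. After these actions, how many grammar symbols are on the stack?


Tracking the symbol stack through each action:
  Action 1: shift 'num' : push -> stack = [num] (size 1)
  Action 2: reduce by F -> num : pop 1, push F -> stack = [F] (size 1)
  Action 3: reduce by T -> F : pop 1, push T -> stack = [T] (size 1)
  Action 4: shift '*' : push -> stack = [T, *] (size 2)
  Action 5: shift 'id' : push -> stack = [T, *, id] (size 3)
  Action 6: reduce by F -> id : pop 1, push F -> stack = [T, *, F] (size 3)
  Action 7: reduce by T -> T * F : pop 3, push T -> stack = [T] (size 1)
  Action 8: reduce by E -> T : pop 1, push E -> stack = [E] (size 1)
Final stack size: 1

1


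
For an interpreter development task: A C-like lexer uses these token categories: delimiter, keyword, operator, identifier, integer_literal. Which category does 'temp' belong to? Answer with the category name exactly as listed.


Token: 'temp'
Checking categories:
  identifier: YES
  integer_literal: no
  operator: no
  keyword: no
  delimiter: no
Category: identifier

identifier


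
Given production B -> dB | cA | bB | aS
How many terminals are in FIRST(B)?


Production: B -> dB | cA | bB | aS
Examining each alternative for leading terminals:
  B -> dB : first terminal = 'd'
  B -> cA : first terminal = 'c'
  B -> bB : first terminal = 'b'
  B -> aS : first terminal = 'a'
FIRST(B) = {a, b, c, d}
Count: 4

4


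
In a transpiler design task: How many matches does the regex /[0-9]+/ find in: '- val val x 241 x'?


Pattern: /[0-9]+/ (int literals)
Input: '- val val x 241 x'
Scanning for matches:
  Match 1: '241'
Total matches: 1

1


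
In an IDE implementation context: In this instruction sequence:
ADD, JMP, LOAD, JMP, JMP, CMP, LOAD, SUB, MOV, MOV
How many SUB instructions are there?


Scanning instruction sequence for SUB:
  Position 1: ADD
  Position 2: JMP
  Position 3: LOAD
  Position 4: JMP
  Position 5: JMP
  Position 6: CMP
  Position 7: LOAD
  Position 8: SUB <- MATCH
  Position 9: MOV
  Position 10: MOV
Matches at positions: [8]
Total SUB count: 1

1


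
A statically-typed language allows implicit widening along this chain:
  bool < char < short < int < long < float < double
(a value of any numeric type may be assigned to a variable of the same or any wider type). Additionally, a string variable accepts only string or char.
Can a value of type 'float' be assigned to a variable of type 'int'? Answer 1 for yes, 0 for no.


Target variable type: int
Source value type: float
Numeric ranks: float=5, int=3
Widening allowed iff rank(source) <= rank(target): 5 <= 3? No
Result: 0

0


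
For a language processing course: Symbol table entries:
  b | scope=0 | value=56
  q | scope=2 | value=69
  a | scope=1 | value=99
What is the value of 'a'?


Searching symbol table for 'a':
  b | scope=0 | value=56
  q | scope=2 | value=69
  a | scope=1 | value=99 <- MATCH
Found 'a' at scope 1 with value 99

99


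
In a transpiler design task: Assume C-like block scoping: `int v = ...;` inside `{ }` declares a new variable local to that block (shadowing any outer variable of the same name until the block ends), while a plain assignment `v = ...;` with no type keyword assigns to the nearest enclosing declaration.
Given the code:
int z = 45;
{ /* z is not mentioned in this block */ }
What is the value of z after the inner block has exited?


Analyzing scoping rules:
Outer scope: declares z = 45
Inner block: z is neither redeclared nor assigned -> unchanged
After the block -> 45
Result: 45

45


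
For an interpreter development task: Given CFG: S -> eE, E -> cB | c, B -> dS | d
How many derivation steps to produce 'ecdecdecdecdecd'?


Grammar: S -> eE, E -> cB | c, B -> dS | d
Deriving 'ecdecdecdecdecd':
Step 1: S -> eE => eE
Step 2: E -> cB => ecB
Step 3: B -> dS => ecdS
Step 4: S -> eE => ecdeE
Step 5: E -> cB => ecdecB
Step 6: B -> dS => ecdecdS
Step 7: S -> eE => ecdecdeE
Step 8: E -> cB => ecdecdecB
Step 9: B -> dS => ecdecdecdS
Step 10: S -> eE => ecdecdecdeE
Step 11: E -> cB => ecdecdecdecB
Step 12: B -> dS => ecdecdecdecdS
Step 13: S -> eE => ecdecdecdecdeE
Step 14: E -> cB => ecdecdecdecdecB
Step 15: B -> d => ecdecdecdecdecd
Total derivation steps: 15

15


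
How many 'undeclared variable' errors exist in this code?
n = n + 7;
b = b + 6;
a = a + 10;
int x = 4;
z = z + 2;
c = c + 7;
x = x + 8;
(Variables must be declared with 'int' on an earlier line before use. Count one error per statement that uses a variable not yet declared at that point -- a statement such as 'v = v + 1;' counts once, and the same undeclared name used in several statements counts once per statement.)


Scanning code line by line:
  Line 1: use 'n' -> ERROR (undeclared)
  Line 2: use 'b' -> ERROR (undeclared)
  Line 3: use 'a' -> ERROR (undeclared)
  Line 4: declare 'x' -> declared = ['x']
  Line 5: use 'z' -> ERROR (undeclared)
  Line 6: use 'c' -> ERROR (undeclared)
  Line 7: use 'x' -> OK (declared)
Total undeclared variable errors: 5

5


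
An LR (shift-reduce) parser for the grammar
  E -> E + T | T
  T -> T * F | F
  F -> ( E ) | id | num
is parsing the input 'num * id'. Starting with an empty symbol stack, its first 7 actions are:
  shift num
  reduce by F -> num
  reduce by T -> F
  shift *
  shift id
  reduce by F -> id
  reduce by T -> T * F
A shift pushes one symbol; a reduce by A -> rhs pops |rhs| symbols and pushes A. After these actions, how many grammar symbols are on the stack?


Tracking the symbol stack through each action:
  Action 1: shift 'num' : push -> stack = [num] (size 1)
  Action 2: reduce by F -> num : pop 1, push F -> stack = [F] (size 1)
  Action 3: reduce by T -> F : pop 1, push T -> stack = [T] (size 1)
  Action 4: shift '*' : push -> stack = [T, *] (size 2)
  Action 5: shift 'id' : push -> stack = [T, *, id] (size 3)
  Action 6: reduce by F -> id : pop 1, push F -> stack = [T, *, F] (size 3)
  Action 7: reduce by T -> T * F : pop 3, push T -> stack = [T] (size 1)
Final stack size: 1

1


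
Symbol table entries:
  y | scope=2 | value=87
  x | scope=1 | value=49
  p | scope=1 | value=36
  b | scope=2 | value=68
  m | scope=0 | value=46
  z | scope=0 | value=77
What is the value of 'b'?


Searching symbol table for 'b':
  y | scope=2 | value=87
  x | scope=1 | value=49
  p | scope=1 | value=36
  b | scope=2 | value=68 <- MATCH
  m | scope=0 | value=46
  z | scope=0 | value=77
Found 'b' at scope 2 with value 68

68


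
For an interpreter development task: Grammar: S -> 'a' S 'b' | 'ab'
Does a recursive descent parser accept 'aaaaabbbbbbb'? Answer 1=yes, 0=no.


Grammar accepts strings of the form a^n b^n (n >= 1)
Word: 'aaaaabbbbbbb'
Counting: 5 a's and 7 b's
Check: 5 == 7? No
Mismatch: a-count != b-count
Rejected

0


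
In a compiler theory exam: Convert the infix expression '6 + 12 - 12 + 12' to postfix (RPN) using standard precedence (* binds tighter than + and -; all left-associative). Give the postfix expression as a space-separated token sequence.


Applying the shunting-yard algorithm:
  Operand 6 -> output
  Push '+' onto operator stack -> op-stack: [+]
  Operand 12 -> output
  See '-' (prec 1); top '+' (prec 1) >= it -> pop '+' to output
  Push '-' onto operator stack -> op-stack: [-]
  Operand 12 -> output
  See '+' (prec 1); top '-' (prec 1) >= it -> pop '-' to output
  Push '+' onto operator stack -> op-stack: [+]
  Operand 12 -> output
  End of input: pop '+' to output
Postfix result: 6 12 + 12 - 12 +

6 12 + 12 - 12 +


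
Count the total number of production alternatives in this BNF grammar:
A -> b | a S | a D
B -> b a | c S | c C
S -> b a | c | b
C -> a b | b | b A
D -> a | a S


Counting alternatives per rule:
  A: 3 alternative(s)
  B: 3 alternative(s)
  S: 3 alternative(s)
  C: 3 alternative(s)
  D: 2 alternative(s)
Sum: 3 + 3 + 3 + 3 + 2 = 14

14


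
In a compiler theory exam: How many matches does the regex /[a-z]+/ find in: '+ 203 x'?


Pattern: /[a-z]+/ (identifiers)
Input: '+ 203 x'
Scanning for matches:
  Match 1: 'x'
Total matches: 1

1


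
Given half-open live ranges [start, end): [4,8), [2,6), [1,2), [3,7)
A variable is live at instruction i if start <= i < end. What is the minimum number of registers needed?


Live ranges:
  Var0: [4, 8)
  Var1: [2, 6)
  Var2: [1, 2)
  Var3: [3, 7)
Sweep-line events (position, delta, active):
  pos=1 start -> active=1
  pos=2 end -> active=0
  pos=2 start -> active=1
  pos=3 start -> active=2
  pos=4 start -> active=3
  pos=6 end -> active=2
  pos=7 end -> active=1
  pos=8 end -> active=0
Maximum simultaneous active: 3
Minimum registers needed: 3

3
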